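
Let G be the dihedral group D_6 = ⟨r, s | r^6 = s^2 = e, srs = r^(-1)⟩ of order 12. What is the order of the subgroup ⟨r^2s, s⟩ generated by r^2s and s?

6

|⟨r^2s⟩| = 2 and |⟨s⟩| = 2, so |H| is a multiple of lcm(2, 2) = 2 and divides |G| = 12.
Closing under the operation: H = {e, r^2, r^4, s, r^2s, r^4s}, so |H| = 6.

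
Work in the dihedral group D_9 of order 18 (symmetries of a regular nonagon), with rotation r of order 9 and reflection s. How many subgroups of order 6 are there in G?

3

|G| = 18 and 6 | 18, so subgroups of order 6 are possible by Lagrange.
The subgroups of order 6 are: {e, r^3, r^6, r^2s, r^5s, r^8s}; {e, r^3, r^6, s, r^3s, r^6s}; {e, r^3, r^6, rs, r^4s, r^7s}.
So G has 3 subgroups of order 6.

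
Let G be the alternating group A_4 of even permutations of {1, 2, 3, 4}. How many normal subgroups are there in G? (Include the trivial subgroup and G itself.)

3

G has 10 subgroups. Checking conjugation-invariance by order — order 1: 1/1 normal; order 2: 0/3 normal; order 3: 0/4 normal; order 4: 1/1 normal; order 12: 1/1 normal.
Total normal subgroups: 3.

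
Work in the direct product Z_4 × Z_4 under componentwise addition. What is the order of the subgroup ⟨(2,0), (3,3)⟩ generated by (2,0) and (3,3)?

8

|⟨(2,0)⟩| = 2 and |⟨(3,3)⟩| = 4, so |H| is a multiple of lcm(2, 4) = 4 and divides |G| = 16.
Closing under the operation: H = {(0,0), (0,2), (1,1), (1,3), (2,0), (2,2), (3,1), (3,3)}, so |H| = 8.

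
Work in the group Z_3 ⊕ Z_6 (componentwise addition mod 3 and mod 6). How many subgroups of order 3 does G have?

4

|G| = 18 and 3 | 18, so subgroups of order 3 are possible by Lagrange.
The subgroups of order 3 are: {(0,0), (0,2), (0,4)}; {(0,0), (1,0), (2,0)}; {(0,0), (1,2), (2,4)}; {(0,0), (1,4), (2,2)}.
So G has 4 subgroups of order 3.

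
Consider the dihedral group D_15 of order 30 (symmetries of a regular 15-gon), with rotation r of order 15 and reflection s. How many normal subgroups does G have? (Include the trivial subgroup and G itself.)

5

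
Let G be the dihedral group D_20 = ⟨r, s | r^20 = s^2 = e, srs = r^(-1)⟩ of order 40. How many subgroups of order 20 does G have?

|G| = 40 and 20 | 40, so subgroups of order 20 are possible by Lagrange.
The subgroups of order 20 are: {e, r, r^2, r^3, r^4, r^5, r^6, r^7, r^8, r^9, r^10, r^11, r^12, r^13, r^14, r^15, r^16, r^17, r^18, r^19}; {e, r^2, r^4, r^6, r^8, r^10, r^12, r^14, r^16, r^18, s, r^2s, r^4s, r^6s, r^8s, r^10s, r^12s, r^14s, r^16s, r^18s}; {e, r^2, r^4, r^6, r^8, r^10, r^12, r^14, r^16, r^18, rs, r^3s, r^5s, r^7s, r^9s, r^11s, r^13s, r^15s, r^17s, r^19s}.
So G has 3 subgroups of order 20.

3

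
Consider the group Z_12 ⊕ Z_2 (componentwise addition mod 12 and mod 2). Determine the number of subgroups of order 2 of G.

3

|G| = 24 and 2 | 24, so subgroups of order 2 are possible by Lagrange.
The subgroups of order 2 are: {(0,0), (0,1)}; {(0,0), (6,0)}; {(0,0), (6,1)}.
So G has 3 subgroups of order 2.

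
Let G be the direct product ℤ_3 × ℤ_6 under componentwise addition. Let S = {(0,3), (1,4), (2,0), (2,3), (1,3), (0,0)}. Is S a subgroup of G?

No

(2,0) ∈ S but its inverse (1,0) ∉ S, so S is not a subgroup.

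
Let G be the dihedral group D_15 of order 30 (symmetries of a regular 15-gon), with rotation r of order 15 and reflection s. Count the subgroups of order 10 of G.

|G| = 30 and 10 | 30, so subgroups of order 10 are possible by Lagrange.
The subgroups of order 10 are: {e, r^3, r^6, r^9, r^12, rs, r^4s, r^7s, r^10s, r^13s}; {e, r^3, r^6, r^9, r^12, r^2s, r^5s, r^8s, r^11s, r^14s}; {e, r^3, r^6, r^9, r^12, s, r^3s, r^6s, r^9s, r^12s}.
So G has 3 subgroups of order 10.

3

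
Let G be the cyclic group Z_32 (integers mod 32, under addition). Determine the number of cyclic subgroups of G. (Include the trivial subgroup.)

6

Group the elements of G by the cyclic subgroup they generate; each cyclic subgroup of order d accounts for φ(d) elements.
Cyclic subgroups by order — order 1: 1; order 2: 1; order 4: 1; order 8: 1; order 16: 1; order 32: 1.
Total: 6.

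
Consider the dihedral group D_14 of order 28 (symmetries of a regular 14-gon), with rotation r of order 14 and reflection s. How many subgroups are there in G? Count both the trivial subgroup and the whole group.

28

|G| = 28, so by Lagrange every subgroup order divides 28. Divisors: 1, 2, 4, 7, 14, 28.
Subgroups by order — order 1: 1; order 2: 15; order 4: 7; order 7: 1; order 14: 3; order 28: 1.
Total: 1 + 15 + 7 + 1 + 3 + 1 = 28.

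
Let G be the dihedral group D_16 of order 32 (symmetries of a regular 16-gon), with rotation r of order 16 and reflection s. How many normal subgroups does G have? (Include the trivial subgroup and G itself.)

8

G has 36 subgroups. Checking conjugation-invariance by order — order 1: 1/1 normal; order 2: 1/17 normal; order 4: 1/9 normal; order 8: 1/5 normal; order 16: 3/3 normal; order 32: 1/1 normal.
Total normal subgroups: 8.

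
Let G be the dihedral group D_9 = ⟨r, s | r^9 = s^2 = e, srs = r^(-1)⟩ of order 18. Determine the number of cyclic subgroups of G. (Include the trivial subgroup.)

Each element a generates a cyclic subgroup ⟨a⟩; distinct elements may generate the same one (a cyclic group of order d has φ(d) generators).
Cyclic subgroups by order — order 1: 1; order 2: 9; order 3: 1; order 9: 1.
Total: 12.

12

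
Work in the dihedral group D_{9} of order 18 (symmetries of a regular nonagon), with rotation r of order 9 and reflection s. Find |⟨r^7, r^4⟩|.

9

|⟨r^7⟩| = 9 and |⟨r^4⟩| = 9, so |H| is a multiple of lcm(9, 9) = 9 and divides |G| = 18.
Closing under the operation: H = {e, r, r^2, r^3, r^4, r^5, r^6, r^7, r^8}, so |H| = 9.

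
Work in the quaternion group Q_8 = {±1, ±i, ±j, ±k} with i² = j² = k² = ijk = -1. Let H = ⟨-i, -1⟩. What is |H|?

4

|⟨-i⟩| = 4 and |⟨-1⟩| = 2, so |H| is a multiple of lcm(4, 2) = 4 and divides |G| = 8.
Closing under the operation: H = {1, -1, i, -i}, so |H| = 4.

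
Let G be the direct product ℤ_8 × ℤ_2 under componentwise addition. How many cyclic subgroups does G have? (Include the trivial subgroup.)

8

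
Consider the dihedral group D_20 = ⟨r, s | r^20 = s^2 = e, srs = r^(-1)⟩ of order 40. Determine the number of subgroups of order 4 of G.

|G| = 40 and 4 | 40, so subgroups of order 4 are possible by Lagrange.
The subgroups of order 4 are: {e, r^10, s, r^10s}; {e, r^10, rs, r^11s}; {e, r^10, r^2s, r^12s}; {e, r^10, r^3s, r^13s}; … (11 in all).
So G has 11 subgroups of order 4.

11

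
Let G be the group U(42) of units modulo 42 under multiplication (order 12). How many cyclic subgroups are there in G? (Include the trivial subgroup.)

8

Each element a generates a cyclic subgroup ⟨a⟩; distinct elements may generate the same one (a cyclic group of order d has φ(d) generators).
Cyclic subgroups by order — order 1: 1; order 2: 3; order 3: 1; order 6: 3.
Total: 8.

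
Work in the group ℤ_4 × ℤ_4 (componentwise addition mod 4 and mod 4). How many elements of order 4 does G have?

An element (a,b) has order lcm(ord(a), ord(b)); count pairs with lcm equal to 4.
Enumerating gives 12 such elements.

12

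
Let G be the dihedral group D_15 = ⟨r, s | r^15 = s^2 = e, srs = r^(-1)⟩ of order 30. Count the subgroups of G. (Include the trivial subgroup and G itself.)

|G| = 30, so by Lagrange every subgroup order divides 30. Divisors: 1, 2, 3, 5, 6, 10, 15, 30.
Subgroups by order — order 1: 1; order 2: 15; order 3: 1; order 5: 1; order 6: 5; order 10: 3; order 15: 1; order 30: 1.
Total: 1 + 15 + 1 + 1 + 5 + 3 + 1 + 1 = 28.

28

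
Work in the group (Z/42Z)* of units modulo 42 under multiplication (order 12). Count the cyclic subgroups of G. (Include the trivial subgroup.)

Each element a generates a cyclic subgroup ⟨a⟩; distinct elements may generate the same one (a cyclic group of order d has φ(d) generators).
Cyclic subgroups by order — order 1: 1; order 2: 3; order 3: 1; order 6: 3.
Total: 8.

8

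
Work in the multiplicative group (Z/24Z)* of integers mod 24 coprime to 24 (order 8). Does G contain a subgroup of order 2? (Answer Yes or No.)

Yes

2 | 8. A subgroup of order 2 is {1, 11}.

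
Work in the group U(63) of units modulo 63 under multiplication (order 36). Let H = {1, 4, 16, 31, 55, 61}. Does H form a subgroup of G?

|H| = 6 divides |G| = 36, consistent with Lagrange.
H contains the identity, every element's inverse is in H, and H is closed under ·: it is a subgroup.
In fact H = ⟨61⟩.

Yes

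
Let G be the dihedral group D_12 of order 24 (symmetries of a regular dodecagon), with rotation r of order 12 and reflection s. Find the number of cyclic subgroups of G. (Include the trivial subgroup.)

A cyclic subgroup of order d is generated by each of its φ(d) elements of order d, so the cyclic subgroups of order d number (#elements of order d)/φ(d).
Cyclic subgroups by order — order 1: 1; order 2: 13; order 3: 1; order 4: 1; order 6: 1; order 12: 1.
Total: 18.

18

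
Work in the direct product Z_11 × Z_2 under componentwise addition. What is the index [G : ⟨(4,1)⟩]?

1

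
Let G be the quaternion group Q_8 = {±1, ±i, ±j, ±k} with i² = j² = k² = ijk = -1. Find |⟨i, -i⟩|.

4

|⟨i⟩| = 4 and |⟨-i⟩| = 4, so |H| is a multiple of lcm(4, 4) = 4 and divides |G| = 8.
Closing under the operation: H = {1, -1, i, -i}, so |H| = 4.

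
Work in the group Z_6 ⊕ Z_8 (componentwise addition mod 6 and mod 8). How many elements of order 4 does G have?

An element (a,b) has order lcm(ord(a), ord(b)); count pairs with lcm equal to 4.
Enumerating gives 4 such elements.

4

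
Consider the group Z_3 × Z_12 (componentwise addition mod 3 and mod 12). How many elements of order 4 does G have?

2

An element (a,b) has order lcm(ord(a), ord(b)); count pairs with lcm equal to 4.
Enumerating gives 2 such elements.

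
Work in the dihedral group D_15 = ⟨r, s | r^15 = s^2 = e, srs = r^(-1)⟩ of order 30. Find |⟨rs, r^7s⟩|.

10

|⟨rs⟩| = 2 and |⟨r^7s⟩| = 2, so |H| is a multiple of lcm(2, 2) = 2 and divides |G| = 30.
Closing under the operation: H = {e, r^3, r^6, r^9, r^12, rs, r^4s, r^7s, r^10s, r^13s}, so |H| = 10.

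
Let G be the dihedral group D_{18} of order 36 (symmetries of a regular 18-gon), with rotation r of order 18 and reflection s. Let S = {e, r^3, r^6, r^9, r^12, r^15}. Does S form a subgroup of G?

Yes

|S| = 6 divides |G| = 36, consistent with Lagrange.
S contains the identity, every element's inverse is in S, and S is closed under ·: it is a subgroup.
In fact S = ⟨r^15⟩.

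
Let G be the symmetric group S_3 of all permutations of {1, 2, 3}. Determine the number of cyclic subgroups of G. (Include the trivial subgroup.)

5

Group the elements of G by the cyclic subgroup they generate; each cyclic subgroup of order d accounts for φ(d) elements.
Cyclic subgroups by order — order 1: 1; order 2: 3; order 3: 1.
Total: 5.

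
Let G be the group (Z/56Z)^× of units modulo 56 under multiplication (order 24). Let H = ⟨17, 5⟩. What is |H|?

|⟨17⟩| = 6 and |⟨5⟩| = 6, so |H| is a multiple of lcm(6, 6) = 6 and divides |G| = 24.
Closing under the operation: H = {1, 5, 9, 13, 17, 25, 29, 33, 37, 41, 45, 53}, so |H| = 12.

12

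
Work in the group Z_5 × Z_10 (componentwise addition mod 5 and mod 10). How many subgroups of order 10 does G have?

6

|G| = 50 and 10 | 50, so subgroups of order 10 are possible by Lagrange.
The subgroups of order 10 are: {(0,0), (0,1), (0,2), (0,3), (0,4), (0,5), (0,6), (0,7), (0,8), (0,9)}; {(0,0), (0,5), (1,0), (1,5), (2,0), (2,5), (3,0), (3,5), (4,0), (4,5)}; {(0,0), (0,5), (1,1), (1,6), (2,2), (2,7), (3,3), (3,8), (4,4), (4,9)}; {(0,0), (0,5), (1,2), (1,7), (2,4), (2,9), (3,1), (3,6), (4,3), (4,8)}; … (6 in all).
So G has 6 subgroups of order 10.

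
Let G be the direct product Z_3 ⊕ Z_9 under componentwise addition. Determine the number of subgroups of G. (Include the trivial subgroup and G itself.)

10

|G| = 27, so by Lagrange every subgroup order divides 27. Divisors: 1, 3, 9, 27.
Subgroups by order — order 1: 1; order 3: 4; order 9: 4; order 27: 1.
Total: 1 + 4 + 4 + 1 = 10.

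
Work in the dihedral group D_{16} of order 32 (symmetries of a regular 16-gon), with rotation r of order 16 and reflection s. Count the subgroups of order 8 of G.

|G| = 32 and 8 | 32, so subgroups of order 8 are possible by Lagrange.
The subgroups of order 8 are: {e, r^2, r^4, r^6, r^8, r^10, r^12, r^14}; {e, r^4, r^8, r^12, r^2s, r^6s, r^10s, r^14s}; {e, r^4, r^8, r^12, r^3s, r^7s, r^11s, r^15s}; {e, r^4, r^8, r^12, s, r^4s, r^8s, r^12s}; … (5 in all).
So G has 5 subgroups of order 8.

5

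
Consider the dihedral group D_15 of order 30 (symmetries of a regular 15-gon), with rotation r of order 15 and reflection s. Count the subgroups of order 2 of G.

|G| = 30 and 2 | 30, so subgroups of order 2 are possible by Lagrange.
The subgroups of order 2 are: {e, r^10s}; {e, r^11s}; {e, r^12s}; {e, r^13s}; … (15 in all).
So G has 15 subgroups of order 2.

15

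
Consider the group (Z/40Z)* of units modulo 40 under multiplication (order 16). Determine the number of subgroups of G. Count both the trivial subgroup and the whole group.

|G| = 16, so by Lagrange every subgroup order divides 16. Divisors: 1, 2, 4, 8, 16.
Subgroups by order — order 1: 1; order 2: 7; order 4: 11; order 8: 7; order 16: 1.
Total: 1 + 7 + 11 + 7 + 1 = 27.

27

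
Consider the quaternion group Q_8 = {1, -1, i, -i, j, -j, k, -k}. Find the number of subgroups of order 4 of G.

3

|G| = 8 and 4 | 8, so subgroups of order 4 are possible by Lagrange.
The subgroups of order 4 are: {1, -1, i, -i}; {1, -1, j, -j}; {1, -1, k, -k}.
So G has 3 subgroups of order 4.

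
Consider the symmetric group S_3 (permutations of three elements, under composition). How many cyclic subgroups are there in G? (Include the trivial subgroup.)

Each element a generates a cyclic subgroup ⟨a⟩; distinct elements may generate the same one (a cyclic group of order d has φ(d) generators).
Cyclic subgroups by order — order 1: 1; order 2: 3; order 3: 1.
Total: 5.

5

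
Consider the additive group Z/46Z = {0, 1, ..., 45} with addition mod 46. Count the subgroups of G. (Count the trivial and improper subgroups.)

A cyclic group of order 46 has exactly one subgroup for each divisor of 46.
Divisors of 46: 1, 2, 23, 46.
So Z/46Z has 4 subgroups.

4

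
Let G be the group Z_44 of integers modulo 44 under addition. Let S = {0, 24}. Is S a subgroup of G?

No

24 ∈ S but its inverse 20 ∉ S, so S is not a subgroup.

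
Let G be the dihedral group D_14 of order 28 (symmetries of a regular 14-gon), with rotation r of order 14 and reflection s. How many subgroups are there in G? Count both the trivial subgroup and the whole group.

28

|G| = 28, so by Lagrange every subgroup order divides 28. Divisors: 1, 2, 4, 7, 14, 28.
Subgroups by order — order 1: 1; order 2: 15; order 4: 7; order 7: 1; order 14: 3; order 28: 1.
Total: 1 + 15 + 7 + 1 + 3 + 1 = 28.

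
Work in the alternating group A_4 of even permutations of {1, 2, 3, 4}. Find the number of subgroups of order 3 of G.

4

|G| = 12 and 3 | 12, so subgroups of order 3 are possible by Lagrange.
The subgroups of order 3 are: {e, (1 2 3), (1 3 2)}; {e, (1 2 4), (1 4 2)}; {e, (1 3 4), (1 4 3)}; {e, (2 3 4), (2 4 3)}.
So G has 4 subgroups of order 3.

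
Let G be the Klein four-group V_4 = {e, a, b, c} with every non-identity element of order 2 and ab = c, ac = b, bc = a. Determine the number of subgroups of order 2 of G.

3

|G| = 4 and 2 | 4, so subgroups of order 2 are possible by Lagrange.
The subgroups of order 2 are: {e, a}; {e, b}; {e, c}.
So G has 3 subgroups of order 2.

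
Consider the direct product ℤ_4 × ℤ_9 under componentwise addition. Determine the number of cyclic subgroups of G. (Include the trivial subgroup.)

Each element a generates a cyclic subgroup ⟨a⟩; distinct elements may generate the same one (a cyclic group of order d has φ(d) generators).
Cyclic subgroups by order — order 1: 1; order 2: 1; order 3: 1; order 4: 1; order 6: 1; order 9: 1; order 12: 1; order 18: 1; order 36: 1.
Total: 9.

9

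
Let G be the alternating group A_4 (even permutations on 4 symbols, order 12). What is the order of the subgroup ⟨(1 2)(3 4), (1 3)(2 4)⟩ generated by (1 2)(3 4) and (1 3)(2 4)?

4

|⟨(1 2)(3 4)⟩| = 2 and |⟨(1 3)(2 4)⟩| = 2, so |H| is a multiple of lcm(2, 2) = 2 and divides |G| = 12.
Closing under the operation: H = {e, (1 2)(3 4), (1 3)(2 4), (1 4)(2 3)}, so |H| = 4.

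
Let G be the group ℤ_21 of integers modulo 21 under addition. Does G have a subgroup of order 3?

Yes

3 | 21. A subgroup of order 3 is {0, 7, 14}.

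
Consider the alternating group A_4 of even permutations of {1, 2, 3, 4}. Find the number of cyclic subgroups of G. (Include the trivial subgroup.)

8

A cyclic subgroup of order d is generated by each of its φ(d) elements of order d, so the cyclic subgroups of order d number (#elements of order d)/φ(d).
Cyclic subgroups by order — order 1: 1; order 2: 3; order 3: 4.
Total: 8.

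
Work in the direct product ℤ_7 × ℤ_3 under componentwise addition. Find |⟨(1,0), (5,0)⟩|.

7

|⟨(1,0)⟩| = 7 and |⟨(5,0)⟩| = 7, so |H| is a multiple of lcm(7, 7) = 7 and divides |G| = 21.
Closing under the operation: H = {(0,0), (1,0), (2,0), (3,0), (4,0), (5,0), (6,0)}, so |H| = 7.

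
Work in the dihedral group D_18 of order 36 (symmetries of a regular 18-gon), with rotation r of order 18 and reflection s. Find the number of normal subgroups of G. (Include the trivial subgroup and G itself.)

9

G has 45 subgroups. Checking conjugation-invariance by order — order 1: 1/1 normal; order 2: 1/19 normal; order 3: 1/1 normal; order 4: 0/9 normal; order 6: 1/7 normal; order 9: 1/1 normal; order 12: 0/3 normal; order 18: 3/3 normal; order 36: 1/1 normal.
Total normal subgroups: 9.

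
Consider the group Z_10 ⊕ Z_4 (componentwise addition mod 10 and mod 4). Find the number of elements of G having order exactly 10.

An element (a,b) has order lcm(ord(a), ord(b)); count pairs with lcm equal to 10.
Enumerating gives 12 such elements.

12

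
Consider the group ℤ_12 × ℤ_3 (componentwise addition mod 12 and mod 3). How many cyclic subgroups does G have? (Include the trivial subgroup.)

15

A cyclic subgroup of order d is generated by each of its φ(d) elements of order d, so the cyclic subgroups of order d number (#elements of order d)/φ(d).
Cyclic subgroups by order — order 1: 1; order 2: 1; order 3: 4; order 4: 1; order 6: 4; order 12: 4.
Total: 15.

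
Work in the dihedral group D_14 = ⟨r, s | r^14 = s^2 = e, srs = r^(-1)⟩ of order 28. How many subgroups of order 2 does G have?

|G| = 28 and 2 | 28, so subgroups of order 2 are possible by Lagrange.
The subgroups of order 2 are: {e, r^10s}; {e, r^11s}; {e, r^12s}; {e, r^13s}; … (15 in all).
So G has 15 subgroups of order 2.

15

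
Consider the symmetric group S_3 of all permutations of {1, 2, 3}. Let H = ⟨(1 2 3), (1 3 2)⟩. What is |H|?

|⟨(1 2 3)⟩| = 3 and |⟨(1 3 2)⟩| = 3, so |H| is a multiple of lcm(3, 3) = 3 and divides |G| = 6.
Closing under the operation: H = {e, (1 2 3), (1 3 2)}, so |H| = 3.

3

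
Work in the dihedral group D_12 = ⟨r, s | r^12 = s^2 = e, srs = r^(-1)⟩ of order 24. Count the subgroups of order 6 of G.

5

|G| = 24 and 6 | 24, so subgroups of order 6 are possible by Lagrange.
The subgroups of order 6 are: {e, r^2, r^4, r^6, r^8, r^10}; {e, r^4, r^8, r^2s, r^6s, r^10s}; {e, r^4, r^8, r^3s, r^7s, r^11s}; {e, r^4, r^8, s, r^4s, r^8s}; … (5 in all).
So G has 5 subgroups of order 6.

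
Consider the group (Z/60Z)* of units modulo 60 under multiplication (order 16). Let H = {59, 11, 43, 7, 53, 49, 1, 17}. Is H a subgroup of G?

|H| = 8 divides |G| = 16, consistent with Lagrange.
H contains the identity, every element's inverse is in H, and H is closed under ·: it is a subgroup.

Yes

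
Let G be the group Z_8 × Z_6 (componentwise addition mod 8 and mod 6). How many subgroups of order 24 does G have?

3

|G| = 48 and 24 | 48, so subgroups of order 24 are possible by Lagrange.
The subgroups of order 24 are: {(0,0), (0,1), (0,2), (0,3), (0,4), (0,5), (2,0), (2,1), (2,2), (2,3), (2,4), (2,5), (4,0), (4,1), (4,2), (4,3), (4,4), (4,5), (6,0), (6,1), (6,2), (6,3), (6,4), (6,5)}; {(0,0), (0,2), (0,4), (1,0), (1,2), (1,4), (2,0), (2,2), (2,4), (3,0), (3,2), (3,4), (4,0), (4,2), (4,4), (5,0), (5,2), (5,4), (6,0), (6,2), (6,4), (7,0), (7,2), (7,4)}; {(0,0), (0,2), (0,4), (1,1), (1,3), (1,5), (2,0), (2,2), (2,4), (3,1), (3,3), (3,5), (4,0), (4,2), (4,4), (5,1), (5,3), (5,5), (6,0), (6,2), (6,4), (7,1), (7,3), (7,5)}.
So G has 3 subgroups of order 24.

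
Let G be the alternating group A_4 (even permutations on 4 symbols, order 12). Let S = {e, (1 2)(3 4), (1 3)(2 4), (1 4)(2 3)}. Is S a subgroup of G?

|S| = 4 divides |G| = 12, consistent with Lagrange.
S contains the identity, every element's inverse is in S, and S is closed under ∘: it is a subgroup.

Yes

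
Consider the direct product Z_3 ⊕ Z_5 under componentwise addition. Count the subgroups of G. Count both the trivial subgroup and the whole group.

4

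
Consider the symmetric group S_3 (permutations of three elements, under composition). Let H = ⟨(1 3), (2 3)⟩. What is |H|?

6

|⟨(1 3)⟩| = 2 and |⟨(2 3)⟩| = 2, so |H| is a multiple of lcm(2, 2) = 2 and divides |G| = 6.
Closing {(1 3), (2 3)} under the group operation gives all of G, so |H| = 6.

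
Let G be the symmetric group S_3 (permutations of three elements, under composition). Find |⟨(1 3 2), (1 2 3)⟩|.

3

|⟨(1 3 2)⟩| = 3 and |⟨(1 2 3)⟩| = 3, so |H| is a multiple of lcm(3, 3) = 3 and divides |G| = 6.
Closing under the operation: H = {e, (1 2 3), (1 3 2)}, so |H| = 3.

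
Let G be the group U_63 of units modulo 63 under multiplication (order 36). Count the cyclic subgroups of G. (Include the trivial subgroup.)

20

Group the elements of G by the cyclic subgroup they generate; each cyclic subgroup of order d accounts for φ(d) elements.
Cyclic subgroups by order — order 1: 1; order 2: 3; order 3: 4; order 6: 12.
Total: 20.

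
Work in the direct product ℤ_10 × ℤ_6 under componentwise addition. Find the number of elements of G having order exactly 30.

24

An element (a,b) has order lcm(ord(a), ord(b)); count pairs with lcm equal to 30.
Enumerating gives 24 such elements.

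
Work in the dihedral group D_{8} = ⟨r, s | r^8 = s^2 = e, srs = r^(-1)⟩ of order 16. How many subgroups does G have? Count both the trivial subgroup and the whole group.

19

|G| = 16, so by Lagrange every subgroup order divides 16. Divisors: 1, 2, 4, 8, 16.
Subgroups by order — order 1: 1; order 2: 9; order 4: 5; order 8: 3; order 16: 1.
Total: 1 + 9 + 5 + 3 + 1 = 19.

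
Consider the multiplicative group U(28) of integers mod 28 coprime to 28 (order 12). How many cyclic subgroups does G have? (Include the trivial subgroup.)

A cyclic subgroup of order d is generated by each of its φ(d) elements of order d, so the cyclic subgroups of order d number (#elements of order d)/φ(d).
Cyclic subgroups by order — order 1: 1; order 2: 3; order 3: 1; order 6: 3.
Total: 8.

8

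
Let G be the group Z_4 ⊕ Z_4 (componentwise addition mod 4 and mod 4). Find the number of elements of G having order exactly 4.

An element (a,b) has order lcm(ord(a), ord(b)); count pairs with lcm equal to 4.
Enumerating gives 12 such elements.

12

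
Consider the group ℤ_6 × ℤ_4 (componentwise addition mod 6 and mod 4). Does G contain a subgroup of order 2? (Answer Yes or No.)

2 | 24. A subgroup of order 2 is {(0,0), (0,2)}.

Yes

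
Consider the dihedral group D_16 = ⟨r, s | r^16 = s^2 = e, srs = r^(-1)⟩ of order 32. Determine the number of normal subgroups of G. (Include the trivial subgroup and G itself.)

8

G has 36 subgroups. Checking conjugation-invariance by order — order 1: 1/1 normal; order 2: 1/17 normal; order 4: 1/9 normal; order 8: 1/5 normal; order 16: 3/3 normal; order 32: 1/1 normal.
Total normal subgroups: 8.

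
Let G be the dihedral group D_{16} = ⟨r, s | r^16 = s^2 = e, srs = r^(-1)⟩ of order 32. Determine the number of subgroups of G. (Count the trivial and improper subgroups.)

36

|G| = 32, so by Lagrange every subgroup order divides 32. Divisors: 1, 2, 4, 8, 16, 32.
Subgroups by order — order 1: 1; order 2: 17; order 4: 9; order 8: 5; order 16: 3; order 32: 1.
Total: 1 + 17 + 9 + 5 + 3 + 1 = 36.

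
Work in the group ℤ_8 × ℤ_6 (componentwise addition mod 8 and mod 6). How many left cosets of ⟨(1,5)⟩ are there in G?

2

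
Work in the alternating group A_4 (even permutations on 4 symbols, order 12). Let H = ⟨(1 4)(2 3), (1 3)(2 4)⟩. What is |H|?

|⟨(1 4)(2 3)⟩| = 2 and |⟨(1 3)(2 4)⟩| = 2, so |H| is a multiple of lcm(2, 2) = 2 and divides |G| = 12.
Closing under the operation: H = {e, (1 2)(3 4), (1 3)(2 4), (1 4)(2 3)}, so |H| = 4.

4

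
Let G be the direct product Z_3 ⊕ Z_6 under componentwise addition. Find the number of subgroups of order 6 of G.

|G| = 18 and 6 | 18, so subgroups of order 6 are possible by Lagrange.
The subgroups of order 6 are: {(0,0), (0,1), (0,2), (0,3), (0,4), (0,5)}; {(0,0), (0,3), (1,0), (1,3), (2,0), (2,3)}; {(0,0), (0,3), (1,1), (1,4), (2,2), (2,5)}; {(0,0), (0,3), (1,2), (1,5), (2,1), (2,4)}.
So G has 4 subgroups of order 6.

4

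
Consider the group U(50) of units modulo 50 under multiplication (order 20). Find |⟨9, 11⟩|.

|⟨9⟩| = 10 and |⟨11⟩| = 5, so |H| is a multiple of lcm(10, 5) = 10 and divides |G| = 20.
Closing under the operation: H = {1, 9, 11, 19, 21, 29, 31, 39, 41, 49}, so |H| = 10.

10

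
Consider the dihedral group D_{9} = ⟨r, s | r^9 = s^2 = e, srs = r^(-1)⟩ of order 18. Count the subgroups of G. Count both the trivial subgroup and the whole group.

16

|G| = 18, so by Lagrange every subgroup order divides 18. Divisors: 1, 2, 3, 6, 9, 18.
Subgroups by order — order 1: 1; order 2: 9; order 3: 1; order 6: 3; order 9: 1; order 18: 1.
Total: 1 + 9 + 1 + 3 + 1 + 1 = 16.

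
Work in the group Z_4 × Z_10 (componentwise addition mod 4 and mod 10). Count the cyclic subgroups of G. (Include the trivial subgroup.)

Each element a generates a cyclic subgroup ⟨a⟩; distinct elements may generate the same one (a cyclic group of order d has φ(d) generators).
Cyclic subgroups by order — order 1: 1; order 2: 3; order 4: 2; order 5: 1; order 10: 3; order 20: 2.
Total: 12.

12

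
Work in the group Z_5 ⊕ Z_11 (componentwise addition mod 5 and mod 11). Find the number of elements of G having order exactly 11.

An element (a,b) has order lcm(ord(a), ord(b)); count pairs with lcm equal to 11.
Enumerating gives 10 such elements.

10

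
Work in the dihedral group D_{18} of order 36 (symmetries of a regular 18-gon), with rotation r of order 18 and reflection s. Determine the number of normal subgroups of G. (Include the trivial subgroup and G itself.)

9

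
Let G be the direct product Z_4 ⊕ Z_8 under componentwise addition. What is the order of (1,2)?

4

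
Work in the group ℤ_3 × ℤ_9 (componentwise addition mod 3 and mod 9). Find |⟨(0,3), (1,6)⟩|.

9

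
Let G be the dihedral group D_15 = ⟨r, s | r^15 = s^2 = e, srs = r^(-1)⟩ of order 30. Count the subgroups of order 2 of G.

15

|G| = 30 and 2 | 30, so subgroups of order 2 are possible by Lagrange.
The subgroups of order 2 are: {e, r^10s}; {e, r^11s}; {e, r^12s}; {e, r^13s}; … (15 in all).
So G has 15 subgroups of order 2.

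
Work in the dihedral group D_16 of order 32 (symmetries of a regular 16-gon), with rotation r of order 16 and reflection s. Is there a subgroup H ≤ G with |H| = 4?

Yes

4 | 32. A subgroup of order 4 is {e, r^8, r^2s, r^10s}.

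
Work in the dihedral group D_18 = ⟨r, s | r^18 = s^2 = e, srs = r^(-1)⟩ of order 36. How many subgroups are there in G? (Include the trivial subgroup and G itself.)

|G| = 36, so by Lagrange every subgroup order divides 36. Divisors: 1, 2, 3, 4, 6, 9, 12, 18, 36.
Subgroups by order — order 1: 1; order 2: 19; order 3: 1; order 4: 9; order 6: 7; order 9: 1; order 12: 3; order 18: 3; order 36: 1.
Total: 1 + 19 + 1 + 9 + 7 + 1 + 3 + 3 + 1 = 45.

45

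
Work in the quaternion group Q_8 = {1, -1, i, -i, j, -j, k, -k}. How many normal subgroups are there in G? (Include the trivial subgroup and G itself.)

6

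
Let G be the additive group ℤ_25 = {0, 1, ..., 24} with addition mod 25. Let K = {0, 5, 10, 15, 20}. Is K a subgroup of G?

Yes

|K| = 5 divides |G| = 25, consistent with Lagrange.
K contains the identity, every element's inverse is in K, and K is closed under +: it is a subgroup.
In fact K = ⟨20⟩.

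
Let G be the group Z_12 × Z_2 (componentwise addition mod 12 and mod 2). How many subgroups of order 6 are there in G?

3

|G| = 24 and 6 | 24, so subgroups of order 6 are possible by Lagrange.
The subgroups of order 6 are: {(0,0), (0,1), (4,0), (4,1), (8,0), (8,1)}; {(0,0), (2,0), (4,0), (6,0), (8,0), (10,0)}; {(0,0), (2,1), (4,0), (6,1), (8,0), (10,1)}.
So G has 3 subgroups of order 6.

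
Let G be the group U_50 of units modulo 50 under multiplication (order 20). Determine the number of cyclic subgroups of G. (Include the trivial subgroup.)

A cyclic subgroup of order d is generated by each of its φ(d) elements of order d, so the cyclic subgroups of order d number (#elements of order d)/φ(d).
Cyclic subgroups by order — order 1: 1; order 2: 1; order 4: 1; order 5: 1; order 10: 1; order 20: 1.
Total: 6.

6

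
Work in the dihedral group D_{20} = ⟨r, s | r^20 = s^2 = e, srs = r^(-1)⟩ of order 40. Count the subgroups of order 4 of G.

|G| = 40 and 4 | 40, so subgroups of order 4 are possible by Lagrange.
The subgroups of order 4 are: {e, r^10, s, r^10s}; {e, r^10, rs, r^11s}; {e, r^10, r^2s, r^12s}; {e, r^10, r^3s, r^13s}; … (11 in all).
So G has 11 subgroups of order 4.

11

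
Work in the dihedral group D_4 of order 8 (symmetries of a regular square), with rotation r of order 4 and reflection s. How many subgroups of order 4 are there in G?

|G| = 8 and 4 | 8, so subgroups of order 4 are possible by Lagrange.
The subgroups of order 4 are: {e, r, r^2, r^3}; {e, r^2, s, r^2s}; {e, r^2, rs, r^3s}.
So G has 3 subgroups of order 4.

3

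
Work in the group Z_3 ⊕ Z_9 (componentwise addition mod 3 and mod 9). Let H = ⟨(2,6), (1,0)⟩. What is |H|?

9

|⟨(2,6)⟩| = 3 and |⟨(1,0)⟩| = 3, so |H| is a multiple of lcm(3, 3) = 3 and divides |G| = 27.
Closing under the operation: H = {(0,0), (0,3), (0,6), (1,0), (1,3), (1,6), (2,0), (2,3), (2,6)}, so |H| = 9.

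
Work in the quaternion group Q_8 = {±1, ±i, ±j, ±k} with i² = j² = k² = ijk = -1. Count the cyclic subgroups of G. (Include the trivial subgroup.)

Each element a generates a cyclic subgroup ⟨a⟩; distinct elements may generate the same one (a cyclic group of order d has φ(d) generators).
Cyclic subgroups by order — order 1: 1; order 2: 1; order 4: 3.
Total: 5.

5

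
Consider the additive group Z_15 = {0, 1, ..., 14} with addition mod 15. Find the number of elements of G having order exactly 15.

8

In a cyclic group of order 15, the number of elements of order d (for d | 15) is φ(d).
φ(15) = 8.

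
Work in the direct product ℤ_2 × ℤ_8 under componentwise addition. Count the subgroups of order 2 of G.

|G| = 16 and 2 | 16, so subgroups of order 2 are possible by Lagrange.
The subgroups of order 2 are: {(0,0), (0,4)}; {(0,0), (1,0)}; {(0,0), (1,4)}.
So G has 3 subgroups of order 2.

3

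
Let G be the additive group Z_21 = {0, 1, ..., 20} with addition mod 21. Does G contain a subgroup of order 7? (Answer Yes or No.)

Yes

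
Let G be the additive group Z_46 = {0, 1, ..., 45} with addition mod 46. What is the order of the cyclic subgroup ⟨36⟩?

23

In Z_46, the order of an element a is n/gcd(a, n).
gcd(36, 46) = 2, so |⟨36⟩| = 46/2 = 23.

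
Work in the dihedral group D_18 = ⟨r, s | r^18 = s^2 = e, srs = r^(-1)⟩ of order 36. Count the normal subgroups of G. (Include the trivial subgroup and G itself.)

9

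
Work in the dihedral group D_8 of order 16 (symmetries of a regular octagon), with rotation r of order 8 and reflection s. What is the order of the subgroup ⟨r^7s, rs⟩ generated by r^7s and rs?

8

|⟨r^7s⟩| = 2 and |⟨rs⟩| = 2, so |H| is a multiple of lcm(2, 2) = 2 and divides |G| = 16.
Closing under the operation: H = {e, r^2, r^4, r^6, rs, r^3s, r^5s, r^7s}, so |H| = 8.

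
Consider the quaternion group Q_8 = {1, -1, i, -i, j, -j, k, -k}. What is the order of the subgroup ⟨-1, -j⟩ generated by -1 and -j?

|⟨-1⟩| = 2 and |⟨-j⟩| = 4, so |H| is a multiple of lcm(2, 4) = 4 and divides |G| = 8.
Closing under the operation: H = {1, -1, j, -j}, so |H| = 4.

4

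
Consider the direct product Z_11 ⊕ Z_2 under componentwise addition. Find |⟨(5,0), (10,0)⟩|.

|⟨(5,0)⟩| = 11 and |⟨(10,0)⟩| = 11, so |H| is a multiple of lcm(11, 11) = 11 and divides |G| = 22.
Closing under the operation: H = {(0,0), (1,0), (2,0), (3,0), (4,0), (5,0), (6,0), (7,0), (8,0), (9,0), (10,0)}, so |H| = 11.

11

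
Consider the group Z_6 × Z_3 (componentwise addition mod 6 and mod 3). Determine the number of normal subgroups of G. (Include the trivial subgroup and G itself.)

12

G is abelian, so every subgroup is normal.
G has 12 subgroups in total, hence 12 normal subgroups.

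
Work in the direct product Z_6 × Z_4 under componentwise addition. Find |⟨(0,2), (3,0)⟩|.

4

|⟨(0,2)⟩| = 2 and |⟨(3,0)⟩| = 2, so |H| is a multiple of lcm(2, 2) = 2 and divides |G| = 24.
Closing under the operation: H = {(0,0), (0,2), (3,0), (3,2)}, so |H| = 4.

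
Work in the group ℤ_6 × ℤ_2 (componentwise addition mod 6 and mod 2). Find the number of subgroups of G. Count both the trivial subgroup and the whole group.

10

|G| = 12, so by Lagrange every subgroup order divides 12. Divisors: 1, 2, 3, 4, 6, 12.
Subgroups by order — order 1: 1; order 2: 3; order 3: 1; order 4: 1; order 6: 3; order 12: 1.
Total: 1 + 3 + 1 + 1 + 3 + 1 = 10.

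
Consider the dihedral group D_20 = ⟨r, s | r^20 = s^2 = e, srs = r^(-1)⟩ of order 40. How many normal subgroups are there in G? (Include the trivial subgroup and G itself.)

G has 48 subgroups. Checking conjugation-invariance by order — order 1: 1/1 normal; order 2: 1/21 normal; order 4: 1/11 normal; order 5: 1/1 normal; order 8: 0/5 normal; order 10: 1/5 normal; order 20: 3/3 normal; order 40: 1/1 normal.
Total normal subgroups: 9.

9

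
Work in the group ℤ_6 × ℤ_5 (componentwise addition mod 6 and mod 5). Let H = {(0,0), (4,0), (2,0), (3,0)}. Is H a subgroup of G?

|H| = 4 does not divide |G| = 30, so by Lagrange H is not a subgroup.

No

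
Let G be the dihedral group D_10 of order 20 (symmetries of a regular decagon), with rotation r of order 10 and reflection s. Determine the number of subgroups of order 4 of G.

5

|G| = 20 and 4 | 20, so subgroups of order 4 are possible by Lagrange.
The subgroups of order 4 are: {e, r^5, r^2s, r^7s}; {e, r^5, r^3s, r^8s}; {e, r^5, r^4s, r^9s}; {e, r^5, s, r^5s}; … (5 in all).
So G has 5 subgroups of order 4.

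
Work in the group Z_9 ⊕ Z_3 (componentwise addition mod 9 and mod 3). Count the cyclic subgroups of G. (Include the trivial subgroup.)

8

Group the elements of G by the cyclic subgroup they generate; each cyclic subgroup of order d accounts for φ(d) elements.
Cyclic subgroups by order — order 1: 1; order 3: 4; order 9: 3.
Total: 8.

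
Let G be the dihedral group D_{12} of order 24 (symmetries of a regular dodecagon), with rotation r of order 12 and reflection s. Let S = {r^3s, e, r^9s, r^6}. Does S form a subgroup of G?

Yes

|S| = 4 divides |G| = 24, consistent with Lagrange.
S contains the identity, every element's inverse is in S, and S is closed under ·: it is a subgroup.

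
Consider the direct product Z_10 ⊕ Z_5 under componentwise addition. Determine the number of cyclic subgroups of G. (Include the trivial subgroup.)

Group the elements of G by the cyclic subgroup they generate; each cyclic subgroup of order d accounts for φ(d) elements.
Cyclic subgroups by order — order 1: 1; order 2: 1; order 5: 6; order 10: 6.
Total: 14.

14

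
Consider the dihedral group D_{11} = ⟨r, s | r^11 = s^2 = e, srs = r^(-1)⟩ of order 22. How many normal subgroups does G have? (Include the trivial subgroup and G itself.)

3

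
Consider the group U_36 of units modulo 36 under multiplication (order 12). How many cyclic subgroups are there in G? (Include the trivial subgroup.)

8

Each element a generates a cyclic subgroup ⟨a⟩; distinct elements may generate the same one (a cyclic group of order d has φ(d) generators).
Cyclic subgroups by order — order 1: 1; order 2: 3; order 3: 1; order 6: 3.
Total: 8.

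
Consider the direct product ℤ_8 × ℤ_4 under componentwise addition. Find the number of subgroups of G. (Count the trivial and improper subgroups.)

22

|G| = 32, so by Lagrange every subgroup order divides 32. Divisors: 1, 2, 4, 8, 16, 32.
Subgroups by order — order 1: 1; order 2: 3; order 4: 7; order 8: 7; order 16: 3; order 32: 1.
Total: 1 + 3 + 7 + 7 + 3 + 1 = 22.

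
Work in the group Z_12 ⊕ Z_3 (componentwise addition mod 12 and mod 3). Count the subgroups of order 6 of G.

4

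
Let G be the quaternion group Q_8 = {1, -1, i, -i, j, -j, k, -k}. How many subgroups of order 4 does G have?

|G| = 8 and 4 | 8, so subgroups of order 4 are possible by Lagrange.
The subgroups of order 4 are: {1, -1, i, -i}; {1, -1, j, -j}; {1, -1, k, -k}.
So G has 3 subgroups of order 4.

3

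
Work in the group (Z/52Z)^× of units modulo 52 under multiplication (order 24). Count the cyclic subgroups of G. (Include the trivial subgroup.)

A cyclic subgroup of order d is generated by each of its φ(d) elements of order d, so the cyclic subgroups of order d number (#elements of order d)/φ(d).
Cyclic subgroups by order — order 1: 1; order 2: 3; order 3: 1; order 4: 2; order 6: 3; order 12: 2.
Total: 12.

12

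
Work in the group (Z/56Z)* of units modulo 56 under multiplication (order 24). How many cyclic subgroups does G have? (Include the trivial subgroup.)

16

Each element a generates a cyclic subgroup ⟨a⟩; distinct elements may generate the same one (a cyclic group of order d has φ(d) generators).
Cyclic subgroups by order — order 1: 1; order 2: 7; order 3: 1; order 6: 7.
Total: 16.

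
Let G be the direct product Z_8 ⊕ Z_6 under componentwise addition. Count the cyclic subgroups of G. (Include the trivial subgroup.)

A cyclic subgroup of order d is generated by each of its φ(d) elements of order d, so the cyclic subgroups of order d number (#elements of order d)/φ(d).
Cyclic subgroups by order — order 1: 1; order 2: 3; order 3: 1; order 4: 2; order 6: 3; order 8: 2; order 12: 2; order 24: 2.
Total: 16.

16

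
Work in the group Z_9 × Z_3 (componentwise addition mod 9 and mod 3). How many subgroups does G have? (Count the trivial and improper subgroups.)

10

|G| = 27, so by Lagrange every subgroup order divides 27. Divisors: 1, 3, 9, 27.
Subgroups by order — order 1: 1; order 3: 4; order 9: 4; order 27: 1.
Total: 1 + 4 + 4 + 1 = 10.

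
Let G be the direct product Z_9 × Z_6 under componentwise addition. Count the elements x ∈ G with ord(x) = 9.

18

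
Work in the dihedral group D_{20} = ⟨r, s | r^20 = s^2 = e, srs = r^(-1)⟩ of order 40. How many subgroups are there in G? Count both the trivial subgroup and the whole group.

|G| = 40, so by Lagrange every subgroup order divides 40. Divisors: 1, 2, 4, 5, 8, 10, 20, 40.
Subgroups by order — order 1: 1; order 2: 21; order 4: 11; order 5: 1; order 8: 5; order 10: 5; order 20: 3; order 40: 1.
Total: 1 + 21 + 11 + 1 + 5 + 5 + 3 + 1 = 48.

48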